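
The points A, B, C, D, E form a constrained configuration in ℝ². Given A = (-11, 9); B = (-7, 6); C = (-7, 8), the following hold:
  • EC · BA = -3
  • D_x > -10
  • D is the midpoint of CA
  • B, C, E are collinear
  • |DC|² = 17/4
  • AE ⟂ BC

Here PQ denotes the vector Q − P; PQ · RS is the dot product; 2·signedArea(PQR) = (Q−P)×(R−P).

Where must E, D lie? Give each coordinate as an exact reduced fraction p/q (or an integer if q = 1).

D = (-9, 17/2)
E = (-7, 9)

1. E_x = -7  [B, C, E are collinear ∩ AE ⟂ BC]
2. E_y = 9  [B, C, E are collinear ∩ AE ⟂ BC]
   → E = (-7, 9)
3. D_x = -9  [D is the midpoint of CA]
4. D_y = 17/2  [D is the midpoint of CA]
   → D = (-9, 17/2)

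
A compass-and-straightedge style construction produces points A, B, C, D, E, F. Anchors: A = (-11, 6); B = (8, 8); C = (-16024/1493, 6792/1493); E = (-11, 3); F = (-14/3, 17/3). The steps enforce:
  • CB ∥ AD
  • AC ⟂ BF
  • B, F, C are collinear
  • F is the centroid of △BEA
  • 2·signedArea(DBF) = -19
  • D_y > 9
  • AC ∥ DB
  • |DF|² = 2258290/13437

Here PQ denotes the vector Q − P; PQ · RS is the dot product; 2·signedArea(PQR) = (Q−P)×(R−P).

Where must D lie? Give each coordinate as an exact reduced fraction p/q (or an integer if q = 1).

D = (11545/1493, 14110/1493)

1. D_x = 11545/1493  [AC ∥ DB ∩ CB ∥ AD]
2. D_y = 14110/1493  [AC ∥ DB ∩ CB ∥ AD]
   → D = (11545/1493, 14110/1493)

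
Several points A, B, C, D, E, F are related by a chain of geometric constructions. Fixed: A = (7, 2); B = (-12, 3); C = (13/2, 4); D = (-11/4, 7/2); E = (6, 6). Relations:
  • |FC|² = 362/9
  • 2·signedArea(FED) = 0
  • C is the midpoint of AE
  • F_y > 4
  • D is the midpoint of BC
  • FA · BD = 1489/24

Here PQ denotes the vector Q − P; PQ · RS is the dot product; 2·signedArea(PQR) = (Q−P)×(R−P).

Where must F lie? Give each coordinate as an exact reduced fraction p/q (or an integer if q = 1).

F = (1/6, 13/3)

1. F_x = 1/6  [2·signedArea(FED) = 0 ∩ FA · BD = 1489/24]
2. F_y = 13/3  [2·signedArea(FED) = 0 ∩ FA · BD = 1489/24]
   → F = (1/6, 13/3)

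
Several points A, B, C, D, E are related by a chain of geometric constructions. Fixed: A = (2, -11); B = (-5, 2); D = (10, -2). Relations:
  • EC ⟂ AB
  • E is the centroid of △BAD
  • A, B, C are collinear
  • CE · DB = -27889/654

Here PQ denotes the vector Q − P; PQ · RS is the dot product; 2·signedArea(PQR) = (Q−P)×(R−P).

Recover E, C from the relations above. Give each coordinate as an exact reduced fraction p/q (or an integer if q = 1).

C = (-215/218, -1189/218)
E = (7/3, -11/3)

1. E_x = 7/3  [E is the centroid of △BAD]
2. E_y = -11/3  [E is the centroid of △BAD]
   → E = (7/3, -11/3)
3. C_x = -215/218  [A, B, C are collinear ∩ EC ⟂ AB]
4. C_y = -1189/218  [A, B, C are collinear ∩ EC ⟂ AB]
   → C = (-215/218, -1189/218)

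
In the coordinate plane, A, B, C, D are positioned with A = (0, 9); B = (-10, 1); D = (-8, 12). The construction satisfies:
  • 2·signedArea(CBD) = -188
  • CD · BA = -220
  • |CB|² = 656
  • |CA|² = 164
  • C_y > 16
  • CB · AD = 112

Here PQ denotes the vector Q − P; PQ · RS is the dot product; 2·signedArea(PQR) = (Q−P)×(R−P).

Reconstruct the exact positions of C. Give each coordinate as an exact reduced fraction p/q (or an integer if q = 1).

C = (10, 17)

1. C_x = 10  [CB · AD = 112 ∩ CD · BA = -220]
2. C_y = 17  [CB · AD = 112 ∩ CD · BA = -220]
   → C = (10, 17)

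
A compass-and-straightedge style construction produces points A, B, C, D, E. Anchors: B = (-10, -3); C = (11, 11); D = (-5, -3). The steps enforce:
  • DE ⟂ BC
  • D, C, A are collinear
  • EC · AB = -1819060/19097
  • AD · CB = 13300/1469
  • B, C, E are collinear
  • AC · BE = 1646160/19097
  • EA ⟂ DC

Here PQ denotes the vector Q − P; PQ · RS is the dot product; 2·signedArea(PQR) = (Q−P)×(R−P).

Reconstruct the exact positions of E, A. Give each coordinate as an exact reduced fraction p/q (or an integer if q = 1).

A = (-6945/1469, -4057/1469)
E = (-85/13, -9/13)

1. E_x = -85/13  [B, C, E are collinear ∩ DE ⟂ BC]
2. E_y = -9/13  [B, C, E are collinear ∩ DE ⟂ BC]
   → E = (-85/13, -9/13)
3. A_x = -6945/1469  [D, C, A are collinear ∩ EA ⟂ DC]
4. A_y = -4057/1469  [D, C, A are collinear ∩ EA ⟂ DC]
   → A = (-6945/1469, -4057/1469)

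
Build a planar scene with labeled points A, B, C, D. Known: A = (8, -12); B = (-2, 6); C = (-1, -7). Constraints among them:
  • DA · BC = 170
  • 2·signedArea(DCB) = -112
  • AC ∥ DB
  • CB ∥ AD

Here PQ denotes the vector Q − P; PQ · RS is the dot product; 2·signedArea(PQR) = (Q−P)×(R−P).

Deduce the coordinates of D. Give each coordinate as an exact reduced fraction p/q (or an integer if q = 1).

D = (7, 1)

1. D_x = 7  [AC ∥ DB ∩ CB ∥ AD]
2. D_y = 1  [AC ∥ DB ∩ CB ∥ AD]
   → D = (7, 1)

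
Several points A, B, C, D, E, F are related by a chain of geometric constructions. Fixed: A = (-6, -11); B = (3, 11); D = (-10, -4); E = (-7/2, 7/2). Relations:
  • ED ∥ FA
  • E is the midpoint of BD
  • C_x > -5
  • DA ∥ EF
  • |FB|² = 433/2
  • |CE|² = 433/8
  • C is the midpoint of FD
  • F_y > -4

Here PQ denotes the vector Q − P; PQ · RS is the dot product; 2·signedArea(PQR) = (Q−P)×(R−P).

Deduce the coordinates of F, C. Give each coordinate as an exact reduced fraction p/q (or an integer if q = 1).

C = (-19/4, -15/4)
F = (1/2, -7/2)

1. F_x = 1/2  [ED ∥ FA ∩ DA ∥ EF]
2. F_y = -7/2  [ED ∥ FA ∩ DA ∥ EF]
   → F = (1/2, -7/2)
3. C_x = -19/4  [C is the midpoint of FD]
4. C_y = -15/4  [C is the midpoint of FD]
   → C = (-19/4, -15/4)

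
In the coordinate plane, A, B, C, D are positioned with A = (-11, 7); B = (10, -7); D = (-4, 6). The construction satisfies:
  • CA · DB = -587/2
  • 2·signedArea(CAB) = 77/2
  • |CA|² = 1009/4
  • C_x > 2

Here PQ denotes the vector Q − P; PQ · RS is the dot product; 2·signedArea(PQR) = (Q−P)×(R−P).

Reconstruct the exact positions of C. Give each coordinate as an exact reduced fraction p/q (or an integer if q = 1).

C = (3, -1/2)

1. C_x = 3  [CA · DB = -587/2 ∩ 2·signedArea(CAB) = 77/2]
2. C_y = -1/2  [CA · DB = -587/2 ∩ 2·signedArea(CAB) = 77/2]
   → C = (3, -1/2)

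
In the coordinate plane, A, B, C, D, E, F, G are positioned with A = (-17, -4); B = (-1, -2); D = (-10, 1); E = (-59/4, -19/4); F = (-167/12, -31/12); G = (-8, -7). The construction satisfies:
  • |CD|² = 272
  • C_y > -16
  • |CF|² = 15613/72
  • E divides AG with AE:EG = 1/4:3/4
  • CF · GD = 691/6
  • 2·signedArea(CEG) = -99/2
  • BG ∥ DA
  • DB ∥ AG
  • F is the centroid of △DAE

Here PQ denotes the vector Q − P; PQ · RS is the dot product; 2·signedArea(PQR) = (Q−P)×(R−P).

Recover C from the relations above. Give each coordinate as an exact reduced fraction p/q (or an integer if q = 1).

1. C_x = -6  [CF · GD = 691/6 ∩ 2·signedArea(CEG) = -99/2]
2. C_y = -15  [CF · GD = 691/6 ∩ 2·signedArea(CEG) = -99/2]
   → C = (-6, -15)

C = (-6, -15)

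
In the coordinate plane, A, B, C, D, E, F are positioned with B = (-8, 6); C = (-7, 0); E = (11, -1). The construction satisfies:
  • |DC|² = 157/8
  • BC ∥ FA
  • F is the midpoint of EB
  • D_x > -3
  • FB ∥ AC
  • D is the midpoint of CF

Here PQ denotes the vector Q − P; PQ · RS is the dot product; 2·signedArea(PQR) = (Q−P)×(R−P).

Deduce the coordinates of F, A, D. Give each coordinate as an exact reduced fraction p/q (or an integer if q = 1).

A = (5/2, -7/2)
D = (-11/4, 5/4)
F = (3/2, 5/2)

1. F_x = 3/2  [F is the midpoint of EB]
2. F_y = 5/2  [F is the midpoint of EB]
   → F = (3/2, 5/2)
3. A_x = 5/2  [FB ∥ AC ∩ BC ∥ FA]
4. A_y = -7/2  [FB ∥ AC ∩ BC ∥ FA]
   → A = (5/2, -7/2)
5. D_x = -11/4  [D is the midpoint of CF]
6. D_y = 5/4  [D is the midpoint of CF]
   → D = (-11/4, 5/4)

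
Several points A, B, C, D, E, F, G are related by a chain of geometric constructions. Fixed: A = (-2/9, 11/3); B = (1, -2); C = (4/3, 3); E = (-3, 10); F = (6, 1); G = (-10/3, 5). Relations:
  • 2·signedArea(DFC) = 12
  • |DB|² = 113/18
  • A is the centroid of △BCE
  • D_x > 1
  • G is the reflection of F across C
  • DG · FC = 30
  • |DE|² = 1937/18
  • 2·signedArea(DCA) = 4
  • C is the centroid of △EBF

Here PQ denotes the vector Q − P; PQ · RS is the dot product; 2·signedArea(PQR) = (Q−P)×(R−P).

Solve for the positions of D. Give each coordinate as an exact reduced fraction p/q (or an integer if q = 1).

1. D_x = 7/6  [DG · FC = 30 ∩ 2·signedArea(DCA) = 4]
2. D_y = 1/2  [DG · FC = 30 ∩ 2·signedArea(DCA) = 4]
   → D = (7/6, 1/2)

D = (7/6, 1/2)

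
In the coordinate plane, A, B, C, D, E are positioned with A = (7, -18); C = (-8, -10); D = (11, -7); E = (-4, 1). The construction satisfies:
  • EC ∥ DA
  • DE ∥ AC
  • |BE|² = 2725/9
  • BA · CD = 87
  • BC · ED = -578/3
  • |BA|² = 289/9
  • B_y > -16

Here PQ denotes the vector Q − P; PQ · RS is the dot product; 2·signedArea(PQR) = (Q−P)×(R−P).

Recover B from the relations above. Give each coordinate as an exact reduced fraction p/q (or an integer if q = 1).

1. B_x = 2  [BA · CD = 87 ∩ BC · ED = -578/3]
2. B_y = -46/3  [BA · CD = 87 ∩ BC · ED = -578/3]
   → B = (2, -46/3)

B = (2, -46/3)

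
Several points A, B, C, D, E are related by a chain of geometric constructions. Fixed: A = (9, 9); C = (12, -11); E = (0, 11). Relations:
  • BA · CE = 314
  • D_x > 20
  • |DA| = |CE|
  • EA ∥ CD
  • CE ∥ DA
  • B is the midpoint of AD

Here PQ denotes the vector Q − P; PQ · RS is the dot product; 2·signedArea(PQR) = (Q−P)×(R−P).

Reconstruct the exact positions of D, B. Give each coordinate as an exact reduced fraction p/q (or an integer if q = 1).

1. D_x = 21  [CE ∥ DA ∩ EA ∥ CD]
2. D_y = -13  [CE ∥ DA ∩ EA ∥ CD]
   → D = (21, -13)
3. B_x = 15  [B is the midpoint of AD]
4. B_y = -2  [B is the midpoint of AD]
   → B = (15, -2)

B = (15, -2)
D = (21, -13)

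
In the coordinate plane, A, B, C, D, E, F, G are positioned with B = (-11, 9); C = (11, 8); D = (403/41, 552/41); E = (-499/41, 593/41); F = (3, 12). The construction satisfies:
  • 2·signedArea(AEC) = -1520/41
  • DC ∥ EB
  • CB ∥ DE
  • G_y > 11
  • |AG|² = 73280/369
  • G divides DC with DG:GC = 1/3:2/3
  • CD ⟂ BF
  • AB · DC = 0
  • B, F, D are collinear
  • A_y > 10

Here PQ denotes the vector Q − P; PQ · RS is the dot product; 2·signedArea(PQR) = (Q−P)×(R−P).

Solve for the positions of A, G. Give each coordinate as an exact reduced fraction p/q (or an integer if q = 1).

1. A_x = -157/41  [AB · DC = 0 ∩ 2·signedArea(AEC) = -1520/41]
2. A_y = 432/41  [AB · DC = 0 ∩ 2·signedArea(AEC) = -1520/41]
   → A = (-157/41, 432/41)
3. G_x = 419/41  [G divides DC with DG:GC = 1/3:2/3]
4. G_y = 1432/123  [G divides DC with DG:GC = 1/3:2/3]
   → G = (419/41, 1432/123)

A = (-157/41, 432/41)
G = (419/41, 1432/123)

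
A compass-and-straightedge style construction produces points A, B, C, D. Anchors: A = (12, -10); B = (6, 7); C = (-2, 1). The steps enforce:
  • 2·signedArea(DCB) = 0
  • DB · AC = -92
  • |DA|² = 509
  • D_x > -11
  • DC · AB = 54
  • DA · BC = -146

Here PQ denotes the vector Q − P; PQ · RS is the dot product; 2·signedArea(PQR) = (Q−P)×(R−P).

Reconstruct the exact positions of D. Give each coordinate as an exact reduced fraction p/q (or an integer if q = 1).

D = (-10, -5)

1. D_x = -10  [2·signedArea(DCB) = 0 ∩ DB · AC = -92]
2. D_y = -5  [2·signedArea(DCB) = 0 ∩ DB · AC = -92]
   → D = (-10, -5)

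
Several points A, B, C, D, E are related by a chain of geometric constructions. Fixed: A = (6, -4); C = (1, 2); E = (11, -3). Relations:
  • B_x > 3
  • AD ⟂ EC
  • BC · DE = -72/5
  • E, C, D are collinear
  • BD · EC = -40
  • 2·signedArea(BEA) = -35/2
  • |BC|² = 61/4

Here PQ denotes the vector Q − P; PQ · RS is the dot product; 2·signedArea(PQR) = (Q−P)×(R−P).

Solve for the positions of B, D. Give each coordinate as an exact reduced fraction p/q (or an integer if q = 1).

B = (7/2, -1)
D = (37/5, -6/5)

1. B_x = 7/2  [line 1·x + -5·y + -17/2 = 0 ∩ |BC|² = 61/4]
2. B_y = -1  [line 1·x + -5·y + -17/2 = 0 ∩ |BC|² = 61/4]
   → B = (7/2, -1)
3. D_x = 37/5  [BC · DE = -72/5 ∩ E, C, D are collinear]
4. D_y = -6/5  [BC · DE = -72/5 ∩ E, C, D are collinear]
   → D = (37/5, -6/5)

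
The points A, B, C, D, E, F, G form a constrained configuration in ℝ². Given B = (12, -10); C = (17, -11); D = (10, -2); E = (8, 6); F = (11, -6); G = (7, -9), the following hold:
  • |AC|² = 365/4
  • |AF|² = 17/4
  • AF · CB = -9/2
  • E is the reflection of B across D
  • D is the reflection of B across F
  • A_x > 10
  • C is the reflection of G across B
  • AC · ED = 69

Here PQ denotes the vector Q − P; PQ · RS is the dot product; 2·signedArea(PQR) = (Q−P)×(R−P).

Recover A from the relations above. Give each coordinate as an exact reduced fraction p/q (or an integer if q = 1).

A = (21/2, -4)

1. A_x = 21/2  [AC · ED = 69 ∩ AF · CB = -9/2]
2. A_y = -4  [AC · ED = 69 ∩ AF · CB = -9/2]
   → A = (21/2, -4)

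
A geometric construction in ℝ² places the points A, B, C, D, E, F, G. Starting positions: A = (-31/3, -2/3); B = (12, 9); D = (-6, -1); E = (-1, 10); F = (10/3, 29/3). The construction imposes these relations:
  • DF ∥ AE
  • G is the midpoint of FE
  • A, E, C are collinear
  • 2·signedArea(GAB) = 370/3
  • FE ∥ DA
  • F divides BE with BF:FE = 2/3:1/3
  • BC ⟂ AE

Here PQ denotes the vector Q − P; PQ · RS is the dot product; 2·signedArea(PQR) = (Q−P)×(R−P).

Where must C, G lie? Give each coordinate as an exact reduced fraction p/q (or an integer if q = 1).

1. C_x = 468/113  [A, E, C are collinear ∩ BC ⟂ AE]
2. C_y = 1794/113  [A, E, C are collinear ∩ BC ⟂ AE]
   → C = (468/113, 1794/113)
3. G_x = 7/6  [G is the midpoint of FE]
4. G_y = 59/6  [G is the midpoint of FE]
   → G = (7/6, 59/6)

C = (468/113, 1794/113)
G = (7/6, 59/6)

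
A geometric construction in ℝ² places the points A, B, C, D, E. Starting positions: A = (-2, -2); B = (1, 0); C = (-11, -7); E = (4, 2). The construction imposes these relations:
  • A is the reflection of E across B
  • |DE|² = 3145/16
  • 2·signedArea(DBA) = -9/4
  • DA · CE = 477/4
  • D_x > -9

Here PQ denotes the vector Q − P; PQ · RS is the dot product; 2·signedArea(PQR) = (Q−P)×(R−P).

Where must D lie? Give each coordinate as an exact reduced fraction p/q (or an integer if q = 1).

D = (-8, -21/4)

1. D_x = -8  [2·signedArea(DBA) = -9/4 ∩ DA · CE = 477/4]
2. D_y = -21/4  [2·signedArea(DBA) = -9/4 ∩ DA · CE = 477/4]
   → D = (-8, -21/4)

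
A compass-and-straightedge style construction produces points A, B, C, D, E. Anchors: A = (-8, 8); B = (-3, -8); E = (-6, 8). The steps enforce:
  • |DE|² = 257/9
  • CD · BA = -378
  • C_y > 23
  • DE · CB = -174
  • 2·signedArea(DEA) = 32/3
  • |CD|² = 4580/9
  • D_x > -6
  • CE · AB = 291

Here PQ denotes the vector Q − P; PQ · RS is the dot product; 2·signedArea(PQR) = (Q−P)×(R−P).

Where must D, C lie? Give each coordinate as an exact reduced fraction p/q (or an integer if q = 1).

1. D_y = 8/3  [2·signedArea(DEA) = 32/3]
2. D_x = -17/3  [|DE|² = 257/9]
   → D = (-17/3, 8/3)
3. C_x = -13  [DE · CB = -174 ∩ CE · AB = 291]
4. C_y = 24  [DE · CB = -174 ∩ CE · AB = 291]
   → C = (-13, 24)

C = (-13, 24)
D = (-17/3, 8/3)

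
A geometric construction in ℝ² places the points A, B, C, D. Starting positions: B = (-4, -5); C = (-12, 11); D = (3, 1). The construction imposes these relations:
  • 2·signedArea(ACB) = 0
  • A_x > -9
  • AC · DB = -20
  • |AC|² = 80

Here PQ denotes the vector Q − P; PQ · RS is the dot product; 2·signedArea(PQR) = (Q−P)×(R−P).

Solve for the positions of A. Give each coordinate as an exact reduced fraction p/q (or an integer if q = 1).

1. A_x = -8  [2·signedArea(ACB) = 0 ∩ AC · DB = -20]
2. A_y = 3  [2·signedArea(ACB) = 0 ∩ AC · DB = -20]
   → A = (-8, 3)

A = (-8, 3)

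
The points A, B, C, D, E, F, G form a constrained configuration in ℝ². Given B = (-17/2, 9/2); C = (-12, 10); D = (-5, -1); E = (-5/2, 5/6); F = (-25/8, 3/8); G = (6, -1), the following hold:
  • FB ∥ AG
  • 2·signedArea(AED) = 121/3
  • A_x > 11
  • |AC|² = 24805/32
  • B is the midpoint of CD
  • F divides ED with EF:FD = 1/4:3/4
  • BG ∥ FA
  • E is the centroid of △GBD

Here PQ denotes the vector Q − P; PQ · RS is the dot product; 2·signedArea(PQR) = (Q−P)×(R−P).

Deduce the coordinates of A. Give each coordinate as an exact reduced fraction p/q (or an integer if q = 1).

1. A_x = 91/8  [FB ∥ AG ∩ BG ∥ FA]
2. A_y = -41/8  [FB ∥ AG ∩ BG ∥ FA]
   → A = (91/8, -41/8)

A = (91/8, -41/8)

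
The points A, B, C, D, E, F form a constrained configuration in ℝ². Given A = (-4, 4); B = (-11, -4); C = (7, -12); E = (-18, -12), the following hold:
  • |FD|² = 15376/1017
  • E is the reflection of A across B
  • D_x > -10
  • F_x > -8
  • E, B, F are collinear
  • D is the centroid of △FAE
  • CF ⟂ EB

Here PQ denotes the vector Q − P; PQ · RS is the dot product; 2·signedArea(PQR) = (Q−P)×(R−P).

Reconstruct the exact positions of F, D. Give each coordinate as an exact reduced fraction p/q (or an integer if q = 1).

D = (-3295/339, -860/339)
F = (-809/113, 44/113)

1. F_x = -809/113  [E, B, F are collinear ∩ CF ⟂ EB]
2. F_y = 44/113  [E, B, F are collinear ∩ CF ⟂ EB]
   → F = (-809/113, 44/113)
3. D_x = -3295/339  [D is the centroid of △FAE]
4. D_y = -860/339  [D is the centroid of △FAE]
   → D = (-3295/339, -860/339)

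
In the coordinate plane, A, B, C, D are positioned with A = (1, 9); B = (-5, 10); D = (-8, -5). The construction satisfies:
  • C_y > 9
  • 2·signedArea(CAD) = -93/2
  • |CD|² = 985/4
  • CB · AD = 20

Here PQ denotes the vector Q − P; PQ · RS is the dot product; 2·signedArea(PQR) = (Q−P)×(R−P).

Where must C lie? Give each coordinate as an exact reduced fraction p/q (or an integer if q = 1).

1. C_x = -2  [2·signedArea(CAD) = -93/2 ∩ CB · AD = 20]
2. C_y = 19/2  [2·signedArea(CAD) = -93/2 ∩ CB · AD = 20]
   → C = (-2, 19/2)

C = (-2, 19/2)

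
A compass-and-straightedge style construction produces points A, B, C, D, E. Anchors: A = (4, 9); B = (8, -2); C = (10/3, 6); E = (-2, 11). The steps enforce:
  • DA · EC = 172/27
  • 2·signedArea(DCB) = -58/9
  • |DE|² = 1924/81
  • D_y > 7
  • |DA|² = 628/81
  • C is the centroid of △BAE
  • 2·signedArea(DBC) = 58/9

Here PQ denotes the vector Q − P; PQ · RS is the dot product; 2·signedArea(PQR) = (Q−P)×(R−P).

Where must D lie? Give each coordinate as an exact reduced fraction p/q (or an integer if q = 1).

1. D_x = 14/9  [2·signedArea(DBC) = 58/9 ∩ DA · EC = 172/27]
2. D_y = 23/3  [2·signedArea(DBC) = 58/9 ∩ DA · EC = 172/27]
   → D = (14/9, 23/3)

D = (14/9, 23/3)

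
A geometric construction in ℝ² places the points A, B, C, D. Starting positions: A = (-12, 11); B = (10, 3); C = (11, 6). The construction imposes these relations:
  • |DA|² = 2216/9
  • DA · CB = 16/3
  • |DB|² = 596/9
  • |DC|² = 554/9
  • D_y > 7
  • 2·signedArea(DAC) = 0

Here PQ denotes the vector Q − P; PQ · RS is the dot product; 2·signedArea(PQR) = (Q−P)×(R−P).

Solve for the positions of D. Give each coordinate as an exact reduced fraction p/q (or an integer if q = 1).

1. D_x = 10/3  [2·signedArea(DAC) = 0 ∩ DA · CB = 16/3]
2. D_y = 23/3  [2·signedArea(DAC) = 0 ∩ DA · CB = 16/3]
   → D = (10/3, 23/3)

D = (10/3, 23/3)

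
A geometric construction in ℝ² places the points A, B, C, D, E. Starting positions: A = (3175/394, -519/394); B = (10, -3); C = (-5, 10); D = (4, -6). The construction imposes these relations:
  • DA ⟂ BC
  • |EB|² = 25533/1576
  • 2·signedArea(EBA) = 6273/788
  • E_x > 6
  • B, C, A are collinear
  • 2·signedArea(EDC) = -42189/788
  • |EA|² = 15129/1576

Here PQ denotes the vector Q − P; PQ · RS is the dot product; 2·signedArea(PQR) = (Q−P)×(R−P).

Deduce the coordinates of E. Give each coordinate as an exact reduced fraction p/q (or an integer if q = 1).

E = (4751/788, -2883/788)

1. E_x = 4751/788  [2·signedArea(EBA) = 6273/788 ∩ 2·signedArea(EDC) = -42189/788]
2. E_y = -2883/788  [2·signedArea(EBA) = 6273/788 ∩ 2·signedArea(EDC) = -42189/788]
   → E = (4751/788, -2883/788)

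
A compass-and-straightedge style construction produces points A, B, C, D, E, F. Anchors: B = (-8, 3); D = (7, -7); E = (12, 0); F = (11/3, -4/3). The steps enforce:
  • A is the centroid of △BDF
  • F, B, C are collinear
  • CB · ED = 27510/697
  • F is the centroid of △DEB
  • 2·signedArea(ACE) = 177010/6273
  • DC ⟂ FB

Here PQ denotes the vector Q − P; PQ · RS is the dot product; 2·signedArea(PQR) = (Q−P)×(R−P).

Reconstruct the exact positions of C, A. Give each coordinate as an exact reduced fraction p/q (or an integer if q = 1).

A = (8/9, -16/9)
C = (11773/1394, -4333/1394)

1. C_x = 11773/1394  [F, B, C are collinear ∩ DC ⟂ FB]
2. C_y = -4333/1394  [F, B, C are collinear ∩ DC ⟂ FB]
   → C = (11773/1394, -4333/1394)
3. A_x = 8/9  [A is the centroid of △BDF]
4. A_y = -16/9  [A is the centroid of △BDF]
   → A = (8/9, -16/9)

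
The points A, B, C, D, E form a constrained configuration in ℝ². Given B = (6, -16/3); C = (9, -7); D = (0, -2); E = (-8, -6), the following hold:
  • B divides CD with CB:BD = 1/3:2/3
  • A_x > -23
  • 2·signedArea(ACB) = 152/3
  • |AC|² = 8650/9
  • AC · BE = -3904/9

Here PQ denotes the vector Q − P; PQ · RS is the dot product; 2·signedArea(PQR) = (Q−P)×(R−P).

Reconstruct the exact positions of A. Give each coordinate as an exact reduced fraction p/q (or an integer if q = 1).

1. A_x = -22  [2·signedArea(ACB) = 152/3 ∩ AC · BE = -3904/9]
2. A_y = -20/3  [2·signedArea(ACB) = 152/3 ∩ AC · BE = -3904/9]
   → A = (-22, -20/3)

A = (-22, -20/3)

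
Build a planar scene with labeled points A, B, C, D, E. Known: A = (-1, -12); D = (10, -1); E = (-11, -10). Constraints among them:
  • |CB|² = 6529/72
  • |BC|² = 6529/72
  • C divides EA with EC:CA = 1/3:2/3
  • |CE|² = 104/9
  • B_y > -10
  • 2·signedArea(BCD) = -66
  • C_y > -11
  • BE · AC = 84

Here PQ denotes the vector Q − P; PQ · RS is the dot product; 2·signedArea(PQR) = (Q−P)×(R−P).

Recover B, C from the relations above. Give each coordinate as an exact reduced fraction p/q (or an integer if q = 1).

B = (7/4, -37/4)
C = (-23/3, -32/3)

1. C_x = -23/3  [C divides EA with EC:CA = 1/3:2/3]
2. C_y = -32/3  [C divides EA with EC:CA = 1/3:2/3]
   → C = (-23/3, -32/3)
3. B_x = 7/4  [2·signedArea(BCD) = -66 ∩ BE · AC = 84]
4. B_y = -37/4  [2·signedArea(BCD) = -66 ∩ BE · AC = 84]
   → B = (7/4, -37/4)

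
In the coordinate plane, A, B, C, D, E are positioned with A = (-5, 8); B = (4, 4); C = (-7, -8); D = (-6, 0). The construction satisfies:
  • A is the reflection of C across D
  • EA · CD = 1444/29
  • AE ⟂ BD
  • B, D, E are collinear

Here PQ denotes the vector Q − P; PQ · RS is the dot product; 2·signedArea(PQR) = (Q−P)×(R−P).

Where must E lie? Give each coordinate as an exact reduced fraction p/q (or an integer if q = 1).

1. E_x = -69/29  [B, D, E are collinear ∩ AE ⟂ BD]
2. E_y = 42/29  [B, D, E are collinear ∩ AE ⟂ BD]
   → E = (-69/29, 42/29)

E = (-69/29, 42/29)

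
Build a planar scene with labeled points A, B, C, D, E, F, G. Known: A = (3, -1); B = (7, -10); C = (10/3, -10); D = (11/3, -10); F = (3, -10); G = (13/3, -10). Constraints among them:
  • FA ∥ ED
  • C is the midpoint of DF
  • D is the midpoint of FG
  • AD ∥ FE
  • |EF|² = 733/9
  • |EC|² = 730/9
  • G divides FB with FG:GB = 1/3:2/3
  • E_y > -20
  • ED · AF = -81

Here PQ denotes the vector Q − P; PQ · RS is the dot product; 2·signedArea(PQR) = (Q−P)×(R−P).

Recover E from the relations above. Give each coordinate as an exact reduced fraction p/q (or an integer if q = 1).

1. E_x = 11/3  [FA ∥ ED ∩ AD ∥ FE]
2. E_y = -19  [FA ∥ ED ∩ AD ∥ FE]
   → E = (11/3, -19)

E = (11/3, -19)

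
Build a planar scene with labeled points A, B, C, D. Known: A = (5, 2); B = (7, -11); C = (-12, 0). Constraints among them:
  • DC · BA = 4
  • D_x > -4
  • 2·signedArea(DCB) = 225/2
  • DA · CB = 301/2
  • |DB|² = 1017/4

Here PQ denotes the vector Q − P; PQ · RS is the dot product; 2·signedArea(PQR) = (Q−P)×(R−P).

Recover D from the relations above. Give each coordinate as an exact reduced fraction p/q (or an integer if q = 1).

1. D_x = -7/2  [DA · CB = 301/2 ∩ 2·signedArea(DCB) = 225/2]
2. D_y = 1  [DA · CB = 301/2 ∩ 2·signedArea(DCB) = 225/2]
   → D = (-7/2, 1)

D = (-7/2, 1)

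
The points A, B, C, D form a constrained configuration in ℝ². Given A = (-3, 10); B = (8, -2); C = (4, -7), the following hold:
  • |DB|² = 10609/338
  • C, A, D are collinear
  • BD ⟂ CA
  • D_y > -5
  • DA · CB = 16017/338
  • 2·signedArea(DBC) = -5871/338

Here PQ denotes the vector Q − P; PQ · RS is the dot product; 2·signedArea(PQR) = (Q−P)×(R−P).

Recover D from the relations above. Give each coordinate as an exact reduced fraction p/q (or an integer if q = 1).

1. D_x = 953/338  [C, A, D are collinear ∩ BD ⟂ CA]
2. D_y = -1397/338  [C, A, D are collinear ∩ BD ⟂ CA]
   → D = (953/338, -1397/338)

D = (953/338, -1397/338)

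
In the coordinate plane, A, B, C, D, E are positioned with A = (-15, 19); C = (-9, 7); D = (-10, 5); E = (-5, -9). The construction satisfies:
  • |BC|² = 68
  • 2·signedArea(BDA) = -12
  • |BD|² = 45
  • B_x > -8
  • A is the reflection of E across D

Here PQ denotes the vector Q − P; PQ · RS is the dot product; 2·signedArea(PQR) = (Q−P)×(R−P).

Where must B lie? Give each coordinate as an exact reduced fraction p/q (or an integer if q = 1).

1. B_x = -7  [line -14·x + -5·y + -103 = 0 ∩ |BD|² = 45]
2. B_y = -1  [line -14·x + -5·y + -103 = 0 ∩ |BD|² = 45]
   → B = (-7, -1)

B = (-7, -1)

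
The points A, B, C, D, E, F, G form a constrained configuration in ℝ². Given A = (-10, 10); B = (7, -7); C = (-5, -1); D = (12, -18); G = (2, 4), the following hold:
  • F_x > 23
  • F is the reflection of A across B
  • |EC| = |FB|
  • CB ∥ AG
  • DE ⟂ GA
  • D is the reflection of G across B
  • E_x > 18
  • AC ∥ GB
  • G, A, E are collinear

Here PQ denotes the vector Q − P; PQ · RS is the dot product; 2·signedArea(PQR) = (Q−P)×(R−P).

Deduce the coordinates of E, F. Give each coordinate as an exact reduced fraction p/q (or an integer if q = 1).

1. E_x = 94/5  [G, A, E are collinear ∩ DE ⟂ GA]
2. E_y = -22/5  [G, A, E are collinear ∩ DE ⟂ GA]
   → E = (94/5, -22/5)
3. F_x = 24  [F is the reflection of A across B]
4. F_y = -24  [F is the reflection of A across B]
   → F = (24, -24)

E = (94/5, -22/5)
F = (24, -24)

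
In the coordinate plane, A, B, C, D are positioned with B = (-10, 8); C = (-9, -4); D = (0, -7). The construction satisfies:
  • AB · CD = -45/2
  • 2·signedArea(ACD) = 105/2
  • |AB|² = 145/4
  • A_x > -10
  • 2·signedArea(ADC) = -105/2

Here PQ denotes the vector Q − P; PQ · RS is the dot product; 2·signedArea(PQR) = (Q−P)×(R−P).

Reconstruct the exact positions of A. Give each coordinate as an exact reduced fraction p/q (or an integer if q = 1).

1. A_x = -19/2  [2·signedArea(ADC) = -105/2 ∩ AB · CD = -45/2]
2. A_y = 2  [2·signedArea(ADC) = -105/2 ∩ AB · CD = -45/2]
   → A = (-19/2, 2)

A = (-19/2, 2)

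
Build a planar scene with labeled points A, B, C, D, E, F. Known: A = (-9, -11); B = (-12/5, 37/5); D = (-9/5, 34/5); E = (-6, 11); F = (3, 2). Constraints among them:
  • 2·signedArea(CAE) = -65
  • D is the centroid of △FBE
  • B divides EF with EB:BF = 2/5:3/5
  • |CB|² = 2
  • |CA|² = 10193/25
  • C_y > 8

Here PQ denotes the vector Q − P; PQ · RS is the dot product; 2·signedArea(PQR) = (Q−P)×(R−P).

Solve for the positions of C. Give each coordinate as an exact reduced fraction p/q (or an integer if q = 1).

1. C_x = -17/5  [line -22·x + 3·y + -100 = 0 ∩ |CA|² = 10193/25]
2. C_y = 42/5  [line -22·x + 3·y + -100 = 0 ∩ |CA|² = 10193/25]
   → C = (-17/5, 42/5)

C = (-17/5, 42/5)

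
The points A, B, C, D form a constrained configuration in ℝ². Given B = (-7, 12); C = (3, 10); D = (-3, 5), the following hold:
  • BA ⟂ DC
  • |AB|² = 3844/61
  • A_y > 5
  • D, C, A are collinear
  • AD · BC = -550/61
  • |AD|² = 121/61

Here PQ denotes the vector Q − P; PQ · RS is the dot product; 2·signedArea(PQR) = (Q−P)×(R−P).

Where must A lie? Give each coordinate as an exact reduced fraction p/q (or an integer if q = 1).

1. A_x = -117/61  [D, C, A are collinear ∩ BA ⟂ DC]
2. A_y = 360/61  [D, C, A are collinear ∩ BA ⟂ DC]
   → A = (-117/61, 360/61)

A = (-117/61, 360/61)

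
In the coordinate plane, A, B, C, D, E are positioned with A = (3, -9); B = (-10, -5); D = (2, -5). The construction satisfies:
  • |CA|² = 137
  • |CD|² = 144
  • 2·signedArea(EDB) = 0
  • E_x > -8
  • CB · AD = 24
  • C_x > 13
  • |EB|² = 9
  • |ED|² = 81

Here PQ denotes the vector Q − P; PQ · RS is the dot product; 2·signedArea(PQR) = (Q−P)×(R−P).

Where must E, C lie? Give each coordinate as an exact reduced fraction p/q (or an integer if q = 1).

1. E_y = -5  [2·signedArea(EDB) = 0]
2. E_x = -7  [|EB|² = 9]
   → E = (-7, -5)
3. C_x = 14  [line 1·x + -4·y + -34 = 0 ∩ |CD|² = 144]
4. C_y = -5  [line 1·x + -4·y + -34 = 0 ∩ |CD|² = 144]
   → C = (14, -5)

C = (14, -5)
E = (-7, -5)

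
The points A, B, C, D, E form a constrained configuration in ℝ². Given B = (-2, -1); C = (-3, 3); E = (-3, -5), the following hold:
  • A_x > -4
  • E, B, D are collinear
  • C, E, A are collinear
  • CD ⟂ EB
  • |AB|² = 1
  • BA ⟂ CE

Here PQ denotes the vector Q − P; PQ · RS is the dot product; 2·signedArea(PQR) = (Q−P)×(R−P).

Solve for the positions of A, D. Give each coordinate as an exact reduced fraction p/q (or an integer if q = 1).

1. A_x = -3  [C, E, A are collinear ∩ BA ⟂ CE]
2. A_y = -1  [C, E, A are collinear ∩ BA ⟂ CE]
   → A = (-3, -1)
3. D_x = -19/17  [E, B, D are collinear ∩ CD ⟂ EB]
4. D_y = 43/17  [E, B, D are collinear ∩ CD ⟂ EB]
   → D = (-19/17, 43/17)

A = (-3, -1)
D = (-19/17, 43/17)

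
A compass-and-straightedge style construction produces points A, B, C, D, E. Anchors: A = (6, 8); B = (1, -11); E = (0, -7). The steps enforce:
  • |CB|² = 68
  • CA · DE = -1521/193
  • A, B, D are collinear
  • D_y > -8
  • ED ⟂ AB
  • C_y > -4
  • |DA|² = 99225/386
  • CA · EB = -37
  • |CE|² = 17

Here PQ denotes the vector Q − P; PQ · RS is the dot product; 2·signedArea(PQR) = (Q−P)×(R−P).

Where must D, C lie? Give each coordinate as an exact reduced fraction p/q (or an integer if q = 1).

C = (-1, -3)
D = (741/386, -2897/386)

1. D_x = 741/386  [A, B, D are collinear ∩ ED ⟂ AB]
2. D_y = -2897/386  [A, B, D are collinear ∩ ED ⟂ AB]
   → D = (741/386, -2897/386)
3. C_x = -1  [CA · DE = -1521/193 ∩ CA · EB = -37]
4. C_y = -3  [CA · DE = -1521/193 ∩ CA · EB = -37]
   → C = (-1, -3)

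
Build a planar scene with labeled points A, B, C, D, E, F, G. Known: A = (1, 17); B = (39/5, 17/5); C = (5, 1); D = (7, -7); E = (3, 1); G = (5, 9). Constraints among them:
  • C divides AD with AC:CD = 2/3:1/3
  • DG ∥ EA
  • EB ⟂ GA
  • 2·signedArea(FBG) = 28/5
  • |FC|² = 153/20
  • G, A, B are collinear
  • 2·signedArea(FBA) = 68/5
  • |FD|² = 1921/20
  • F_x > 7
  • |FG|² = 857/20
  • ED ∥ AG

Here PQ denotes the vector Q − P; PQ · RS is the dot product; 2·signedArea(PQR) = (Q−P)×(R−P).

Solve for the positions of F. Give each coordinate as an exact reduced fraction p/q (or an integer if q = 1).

1. F_x = 71/10  [line -68/5·x + -34/5·y + 578/5 = 0 ∩ |FG|² = 857/20]
2. F_y = 14/5  [line -68/5·x + -34/5·y + 578/5 = 0 ∩ |FG|² = 857/20]
   → F = (71/10, 14/5)

F = (71/10, 14/5)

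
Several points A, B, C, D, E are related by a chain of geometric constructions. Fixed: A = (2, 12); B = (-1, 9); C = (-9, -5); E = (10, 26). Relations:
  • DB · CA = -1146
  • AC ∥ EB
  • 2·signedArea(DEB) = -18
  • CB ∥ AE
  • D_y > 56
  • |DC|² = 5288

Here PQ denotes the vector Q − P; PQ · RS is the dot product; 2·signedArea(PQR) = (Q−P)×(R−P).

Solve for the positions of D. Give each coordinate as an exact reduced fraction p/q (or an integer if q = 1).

1. D_x = 29  [2·signedArea(DEB) = -18 ∩ DB · CA = -1146]
2. D_y = 57  [2·signedArea(DEB) = -18 ∩ DB · CA = -1146]
   → D = (29, 57)

D = (29, 57)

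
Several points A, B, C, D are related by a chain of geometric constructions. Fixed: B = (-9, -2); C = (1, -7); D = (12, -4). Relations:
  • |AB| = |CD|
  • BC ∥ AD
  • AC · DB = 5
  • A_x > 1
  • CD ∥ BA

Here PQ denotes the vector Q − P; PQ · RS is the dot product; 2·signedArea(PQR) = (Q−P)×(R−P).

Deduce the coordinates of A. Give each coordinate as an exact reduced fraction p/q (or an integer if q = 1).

1. A_x = 2  [BC ∥ AD ∩ CD ∥ BA]
2. A_y = 1  [BC ∥ AD ∩ CD ∥ BA]
   → A = (2, 1)

A = (2, 1)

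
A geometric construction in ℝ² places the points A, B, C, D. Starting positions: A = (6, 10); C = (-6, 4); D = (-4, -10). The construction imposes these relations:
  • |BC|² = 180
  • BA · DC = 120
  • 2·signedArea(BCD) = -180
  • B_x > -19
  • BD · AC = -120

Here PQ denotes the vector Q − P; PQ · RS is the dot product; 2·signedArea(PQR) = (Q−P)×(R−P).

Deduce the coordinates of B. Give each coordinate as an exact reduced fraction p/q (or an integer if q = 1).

B = (-18, -2)

1. B_x = -18  [2·signedArea(BCD) = -180 ∩ BA · DC = 120]
2. B_y = -2  [2·signedArea(BCD) = -180 ∩ BA · DC = 120]
   → B = (-18, -2)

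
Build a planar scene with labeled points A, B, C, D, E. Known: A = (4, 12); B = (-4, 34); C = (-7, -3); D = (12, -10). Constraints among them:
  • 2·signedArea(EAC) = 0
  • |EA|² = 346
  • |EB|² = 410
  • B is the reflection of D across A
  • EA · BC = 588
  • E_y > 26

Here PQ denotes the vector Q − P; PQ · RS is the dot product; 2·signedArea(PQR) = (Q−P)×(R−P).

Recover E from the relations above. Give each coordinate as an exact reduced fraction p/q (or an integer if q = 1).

E = (15, 27)

1. E_x = 15  [2·signedArea(EAC) = 0 ∩ EA · BC = 588]
2. E_y = 27  [2·signedArea(EAC) = 0 ∩ EA · BC = 588]
   → E = (15, 27)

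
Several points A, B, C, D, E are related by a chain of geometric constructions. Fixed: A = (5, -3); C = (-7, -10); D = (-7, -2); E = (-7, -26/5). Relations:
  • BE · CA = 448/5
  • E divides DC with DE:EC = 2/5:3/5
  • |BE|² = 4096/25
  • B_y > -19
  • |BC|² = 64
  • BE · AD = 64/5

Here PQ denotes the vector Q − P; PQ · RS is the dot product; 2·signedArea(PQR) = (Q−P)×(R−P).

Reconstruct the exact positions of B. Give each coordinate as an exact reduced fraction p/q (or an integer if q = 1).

1. B_x = -7  [BE · CA = 448/5 ∩ BE · AD = 64/5]
2. B_y = -18  [BE · CA = 448/5 ∩ BE · AD = 64/5]
   → B = (-7, -18)

B = (-7, -18)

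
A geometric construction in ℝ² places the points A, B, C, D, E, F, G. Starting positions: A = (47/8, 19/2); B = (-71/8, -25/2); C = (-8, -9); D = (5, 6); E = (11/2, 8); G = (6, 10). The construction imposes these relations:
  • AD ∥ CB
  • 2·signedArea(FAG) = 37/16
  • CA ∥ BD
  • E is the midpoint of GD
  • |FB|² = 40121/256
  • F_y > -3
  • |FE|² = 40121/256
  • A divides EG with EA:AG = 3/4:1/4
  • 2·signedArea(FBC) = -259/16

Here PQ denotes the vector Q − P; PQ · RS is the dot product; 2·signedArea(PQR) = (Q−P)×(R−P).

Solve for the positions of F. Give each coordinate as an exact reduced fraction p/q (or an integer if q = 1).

F = (-27/16, -9/4)

1. F_x = -27/16  [line -1/2·x + 1/8·y + -9/16 = 0 ∩ |FB|² = 40121/256]
2. F_y = -9/4  [line -1/2·x + 1/8·y + -9/16 = 0 ∩ |FB|² = 40121/256]
   → F = (-27/16, -9/4)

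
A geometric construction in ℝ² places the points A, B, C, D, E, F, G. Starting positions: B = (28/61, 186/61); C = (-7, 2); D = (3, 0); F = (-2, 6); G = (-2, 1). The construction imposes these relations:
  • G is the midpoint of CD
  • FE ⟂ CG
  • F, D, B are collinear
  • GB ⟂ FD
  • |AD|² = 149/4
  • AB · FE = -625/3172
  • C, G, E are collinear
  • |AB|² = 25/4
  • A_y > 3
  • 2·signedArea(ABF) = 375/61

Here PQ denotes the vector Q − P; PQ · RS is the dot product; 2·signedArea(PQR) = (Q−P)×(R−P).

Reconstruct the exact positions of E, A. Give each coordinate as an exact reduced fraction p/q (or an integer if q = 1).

A = (-2, 7/2)
E = (-77/26, 31/26)

1. E_x = -77/26  [C, G, E are collinear ∩ FE ⟂ CG]
2. E_y = 31/26  [C, G, E are collinear ∩ FE ⟂ CG]
   → E = (-77/26, 31/26)
3. A_x = -2  [2·signedArea(ABF) = 375/61 ∩ AB · FE = -625/3172]
4. A_y = 7/2  [2·signedArea(ABF) = 375/61 ∩ AB · FE = -625/3172]
   → A = (-2, 7/2)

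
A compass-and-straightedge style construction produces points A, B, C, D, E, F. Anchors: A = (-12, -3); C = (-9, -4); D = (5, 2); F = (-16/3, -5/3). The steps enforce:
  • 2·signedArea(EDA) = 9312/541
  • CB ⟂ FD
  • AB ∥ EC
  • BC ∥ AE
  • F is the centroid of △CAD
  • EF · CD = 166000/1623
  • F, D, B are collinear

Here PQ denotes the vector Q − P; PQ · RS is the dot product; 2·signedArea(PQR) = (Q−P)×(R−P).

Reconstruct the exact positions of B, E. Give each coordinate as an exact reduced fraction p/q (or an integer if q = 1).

B = (-5045/541, -1668/541)
E = (-6316/541, -2119/541)

1. B_x = -5045/541  [F, D, B are collinear ∩ CB ⟂ FD]
2. B_y = -1668/541  [F, D, B are collinear ∩ CB ⟂ FD]
   → B = (-5045/541, -1668/541)
3. E_x = -6316/541  [AB ∥ EC ∩ BC ∥ AE]
4. E_y = -2119/541  [AB ∥ EC ∩ BC ∥ AE]
   → E = (-6316/541, -2119/541)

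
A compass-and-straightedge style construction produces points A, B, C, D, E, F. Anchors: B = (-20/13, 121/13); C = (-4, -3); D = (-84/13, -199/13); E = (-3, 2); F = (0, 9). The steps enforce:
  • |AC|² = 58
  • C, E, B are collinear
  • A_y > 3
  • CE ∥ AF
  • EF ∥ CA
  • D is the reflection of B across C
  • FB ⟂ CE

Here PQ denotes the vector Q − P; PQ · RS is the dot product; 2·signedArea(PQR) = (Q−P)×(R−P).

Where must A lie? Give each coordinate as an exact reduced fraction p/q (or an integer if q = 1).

1. A_x = -1  [CE ∥ AF ∩ EF ∥ CA]
2. A_y = 4  [CE ∥ AF ∩ EF ∥ CA]
   → A = (-1, 4)

A = (-1, 4)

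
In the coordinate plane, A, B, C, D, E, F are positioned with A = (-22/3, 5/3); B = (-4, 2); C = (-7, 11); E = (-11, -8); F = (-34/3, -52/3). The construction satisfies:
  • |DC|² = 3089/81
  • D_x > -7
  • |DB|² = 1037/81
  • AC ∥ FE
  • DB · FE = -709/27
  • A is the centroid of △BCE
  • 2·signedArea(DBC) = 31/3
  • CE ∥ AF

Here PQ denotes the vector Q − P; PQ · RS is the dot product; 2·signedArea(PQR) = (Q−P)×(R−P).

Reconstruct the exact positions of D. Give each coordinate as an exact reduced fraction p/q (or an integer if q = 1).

D = (-55/9, 44/9)

1. D_x = -55/9  [DB · FE = -709/27 ∩ 2·signedArea(DBC) = 31/3]
2. D_y = 44/9  [DB · FE = -709/27 ∩ 2·signedArea(DBC) = 31/3]
   → D = (-55/9, 44/9)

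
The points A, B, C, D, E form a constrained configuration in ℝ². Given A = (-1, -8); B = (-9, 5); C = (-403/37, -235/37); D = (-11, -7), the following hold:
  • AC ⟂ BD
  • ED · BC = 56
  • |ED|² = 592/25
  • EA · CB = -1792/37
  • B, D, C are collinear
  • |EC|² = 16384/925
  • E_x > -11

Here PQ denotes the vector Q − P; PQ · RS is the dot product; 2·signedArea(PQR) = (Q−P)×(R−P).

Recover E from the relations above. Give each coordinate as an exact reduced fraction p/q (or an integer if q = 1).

E = (-51/5, -11/5)

1. E_x = -51/5  [line -70/37·x + -420/37·y + -1638/37 = 0 ∩ |EC|² = 16384/925]
2. E_y = -11/5  [line -70/37·x + -420/37·y + -1638/37 = 0 ∩ |EC|² = 16384/925]
   → E = (-51/5, -11/5)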